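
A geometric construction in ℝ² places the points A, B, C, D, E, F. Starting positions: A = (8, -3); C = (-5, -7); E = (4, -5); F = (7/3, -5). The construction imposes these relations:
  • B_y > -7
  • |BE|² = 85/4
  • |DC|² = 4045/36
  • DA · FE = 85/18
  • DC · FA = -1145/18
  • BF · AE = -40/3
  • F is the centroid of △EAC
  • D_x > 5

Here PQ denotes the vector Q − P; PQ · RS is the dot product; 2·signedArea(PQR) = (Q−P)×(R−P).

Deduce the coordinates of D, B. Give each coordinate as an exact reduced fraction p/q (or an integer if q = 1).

1. D_x = 31/6  [DA · FE = 85/18 ∩ DC · FA = -1145/18]
2. D_y = -4  [DA · FE = 85/18 ∩ DC · FA = -1145/18]
   → D = (31/6, -4)
3. B_x = -1/2  [line 4·x + 2·y + 14 = 0 ∩ |BE|² = 85/4]
4. B_y = -6  [line 4·x + 2·y + 14 = 0 ∩ |BE|² = 85/4]
   → B = (-1/2, -6)

B = (-1/2, -6)
D = (31/6, -4)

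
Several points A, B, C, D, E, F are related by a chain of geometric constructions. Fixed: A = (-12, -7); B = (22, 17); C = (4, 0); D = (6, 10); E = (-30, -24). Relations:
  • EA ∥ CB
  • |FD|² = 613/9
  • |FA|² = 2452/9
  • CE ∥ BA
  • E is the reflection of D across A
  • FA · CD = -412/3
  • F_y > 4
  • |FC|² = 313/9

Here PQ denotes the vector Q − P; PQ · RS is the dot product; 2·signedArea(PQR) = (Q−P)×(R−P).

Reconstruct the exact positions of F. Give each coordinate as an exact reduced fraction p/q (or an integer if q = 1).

F = (0, 13/3)

1. F_x = 0  [line -2·x + -10·y + 130/3 = 0 ∩ |FC|² = 313/9]
2. F_y = 13/3  [line -2·x + -10·y + 130/3 = 0 ∩ |FC|² = 313/9]
   → F = (0, 13/3)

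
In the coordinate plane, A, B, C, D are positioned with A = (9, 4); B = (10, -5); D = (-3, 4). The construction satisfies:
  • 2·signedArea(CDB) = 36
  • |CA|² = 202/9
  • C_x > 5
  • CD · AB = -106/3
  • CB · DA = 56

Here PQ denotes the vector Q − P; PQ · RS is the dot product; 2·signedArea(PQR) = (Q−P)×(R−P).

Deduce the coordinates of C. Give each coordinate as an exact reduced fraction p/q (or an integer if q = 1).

C = (16/3, 1)

1. C_x = 16/3  [CB · DA = 56 ∩ 2·signedArea(CDB) = 36]
2. C_y = 1  [CB · DA = 56 ∩ 2·signedArea(CDB) = 36]
   → C = (16/3, 1)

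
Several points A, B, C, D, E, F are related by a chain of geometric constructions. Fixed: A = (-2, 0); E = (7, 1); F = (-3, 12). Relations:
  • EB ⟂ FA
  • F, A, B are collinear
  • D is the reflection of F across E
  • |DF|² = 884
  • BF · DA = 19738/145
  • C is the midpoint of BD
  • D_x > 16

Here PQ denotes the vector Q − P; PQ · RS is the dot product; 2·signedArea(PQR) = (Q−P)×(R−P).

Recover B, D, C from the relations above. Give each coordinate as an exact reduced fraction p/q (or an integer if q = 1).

1. B_x = -293/145  [F, A, B are collinear ∩ EB ⟂ FA]
2. B_y = 36/145  [F, A, B are collinear ∩ EB ⟂ FA]
   → B = (-293/145, 36/145)
3. D_x = 17  [D is the reflection of F across E]
4. D_y = -10  [D is the reflection of F across E]
   → D = (17, -10)
5. C_x = 1086/145  [C is the midpoint of BD]
6. C_y = -707/145  [C is the midpoint of BD]
   → C = (1086/145, -707/145)

B = (-293/145, 36/145)
C = (1086/145, -707/145)
D = (17, -10)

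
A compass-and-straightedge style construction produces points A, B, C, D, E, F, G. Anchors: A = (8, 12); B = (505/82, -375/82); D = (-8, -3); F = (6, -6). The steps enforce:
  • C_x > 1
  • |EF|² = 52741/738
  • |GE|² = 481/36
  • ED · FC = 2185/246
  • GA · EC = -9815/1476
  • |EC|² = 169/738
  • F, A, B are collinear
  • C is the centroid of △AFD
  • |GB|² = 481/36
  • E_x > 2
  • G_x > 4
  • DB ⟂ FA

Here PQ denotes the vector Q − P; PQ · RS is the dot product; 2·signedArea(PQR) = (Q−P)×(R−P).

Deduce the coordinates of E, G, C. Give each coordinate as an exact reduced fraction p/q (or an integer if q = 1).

1. C_x = 2  [C is the centroid of △AFD]
2. C_y = 1  [C is the centroid of △AFD]
   → C = (2, 1)
3. E_x = 505/246  [line 4·x + -7·y + 521/246 = 0 ∩ |EF|² = 52741/738]
4. E_y = 121/82  [line 4·x + -7·y + 521/246 = 0 ∩ |EF|² = 52741/738]
   → E = (505/246, 121/82)
5. G_x = 505/123  [line 13/246·x + 39/82·y + 767/1476 = 0 ∩ |GE|² = 481/36]
6. G_y = -127/82  [line 13/246·x + 39/82·y + 767/1476 = 0 ∩ |GE|² = 481/36]
   → G = (505/123, -127/82)

C = (2, 1)
E = (505/246, 121/82)
G = (505/123, -127/82)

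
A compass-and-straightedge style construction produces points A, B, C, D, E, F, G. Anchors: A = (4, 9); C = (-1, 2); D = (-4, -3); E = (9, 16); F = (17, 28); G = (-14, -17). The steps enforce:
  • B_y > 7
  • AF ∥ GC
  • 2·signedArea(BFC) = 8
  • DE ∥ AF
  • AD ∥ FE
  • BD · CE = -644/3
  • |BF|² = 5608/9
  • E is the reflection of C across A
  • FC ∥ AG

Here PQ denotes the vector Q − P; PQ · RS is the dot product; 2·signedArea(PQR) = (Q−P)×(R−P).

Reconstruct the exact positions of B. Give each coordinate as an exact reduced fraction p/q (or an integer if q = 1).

B = (3, 22/3)

1. B_x = 3  [2·signedArea(BFC) = 8 ∩ BD · CE = -644/3]
2. B_y = 22/3  [2·signedArea(BFC) = 8 ∩ BD · CE = -644/3]
   → B = (3, 22/3)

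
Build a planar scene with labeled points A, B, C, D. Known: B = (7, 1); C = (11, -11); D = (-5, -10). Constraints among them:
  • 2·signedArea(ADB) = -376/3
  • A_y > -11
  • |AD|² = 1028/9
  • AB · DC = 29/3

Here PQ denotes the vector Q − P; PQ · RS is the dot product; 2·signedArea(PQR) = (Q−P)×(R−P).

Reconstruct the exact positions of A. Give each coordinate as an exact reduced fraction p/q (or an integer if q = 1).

A = (17/3, -32/3)

1. A_x = 17/3  [AB · DC = 29/3 ∩ 2·signedArea(ADB) = -376/3]
2. A_y = -32/3  [AB · DC = 29/3 ∩ 2·signedArea(ADB) = -376/3]
   → A = (17/3, -32/3)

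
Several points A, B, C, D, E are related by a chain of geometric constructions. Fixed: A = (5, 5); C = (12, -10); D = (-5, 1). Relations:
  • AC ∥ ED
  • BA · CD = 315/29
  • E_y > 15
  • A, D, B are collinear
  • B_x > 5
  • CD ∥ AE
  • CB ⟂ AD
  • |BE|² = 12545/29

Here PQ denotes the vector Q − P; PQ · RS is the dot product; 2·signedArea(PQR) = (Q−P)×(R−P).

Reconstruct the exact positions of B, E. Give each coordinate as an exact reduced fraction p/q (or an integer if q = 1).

1. B_x = 170/29  [A, D, B are collinear ∩ CB ⟂ AD]
2. B_y = 155/29  [A, D, B are collinear ∩ CB ⟂ AD]
   → B = (170/29, 155/29)
3. E_x = -12  [AC ∥ ED ∩ CD ∥ AE]
4. E_y = 16  [AC ∥ ED ∩ CD ∥ AE]
   → E = (-12, 16)

B = (170/29, 155/29)
E = (-12, 16)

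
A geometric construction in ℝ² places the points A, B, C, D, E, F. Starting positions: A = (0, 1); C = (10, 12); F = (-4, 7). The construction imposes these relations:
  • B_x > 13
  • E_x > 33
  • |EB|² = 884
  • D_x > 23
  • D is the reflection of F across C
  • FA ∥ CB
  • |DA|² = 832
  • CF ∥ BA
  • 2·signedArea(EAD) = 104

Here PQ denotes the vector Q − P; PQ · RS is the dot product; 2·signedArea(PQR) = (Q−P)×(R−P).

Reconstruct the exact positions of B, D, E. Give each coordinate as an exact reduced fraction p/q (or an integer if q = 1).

1. B_x = 14  [CF ∥ BA ∩ FA ∥ CB]
2. B_y = 6  [CF ∥ BA ∩ FA ∥ CB]
   → B = (14, 6)
3. D_x = 24  [D is the reflection of F across C]
4. D_y = 17  [D is the reflection of F across C]
   → D = (24, 17)
5. E_x = 34  [line -16·x + 24·y + -128 = 0 ∩ |EB|² = 884]
6. E_y = 28  [line -16·x + 24·y + -128 = 0 ∩ |EB|² = 884]
   → E = (34, 28)

B = (14, 6)
D = (24, 17)
E = (34, 28)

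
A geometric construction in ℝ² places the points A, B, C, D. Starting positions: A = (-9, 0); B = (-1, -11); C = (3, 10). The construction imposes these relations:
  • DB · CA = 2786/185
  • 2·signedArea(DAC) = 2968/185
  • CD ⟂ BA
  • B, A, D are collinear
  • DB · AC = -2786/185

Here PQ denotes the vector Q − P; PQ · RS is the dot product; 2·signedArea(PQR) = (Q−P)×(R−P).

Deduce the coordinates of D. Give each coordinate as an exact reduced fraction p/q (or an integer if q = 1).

D = (-1777/185, 154/185)

1. D_x = -1777/185  [B, A, D are collinear ∩ CD ⟂ BA]
2. D_y = 154/185  [B, A, D are collinear ∩ CD ⟂ BA]
   → D = (-1777/185, 154/185)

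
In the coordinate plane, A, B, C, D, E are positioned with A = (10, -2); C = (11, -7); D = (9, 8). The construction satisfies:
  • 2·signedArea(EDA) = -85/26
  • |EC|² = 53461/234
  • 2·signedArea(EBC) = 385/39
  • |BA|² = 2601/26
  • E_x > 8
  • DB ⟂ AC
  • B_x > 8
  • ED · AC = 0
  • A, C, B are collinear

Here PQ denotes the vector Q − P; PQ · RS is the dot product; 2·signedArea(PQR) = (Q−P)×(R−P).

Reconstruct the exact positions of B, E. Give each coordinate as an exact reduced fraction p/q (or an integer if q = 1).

1. B_x = 209/26  [A, C, B are collinear ∩ DB ⟂ AC]
2. B_y = 203/26  [A, C, B are collinear ∩ DB ⟂ AC]
   → B = (209/26, 203/26)
3. E_x = 677/78  [ED · AC = 0 ∩ 2·signedArea(EDA) = -85/26]
4. E_y = 619/78  [ED · AC = 0 ∩ 2·signedArea(EDA) = -85/26]
   → E = (677/78, 619/78)

B = (209/26, 203/26)
E = (677/78, 619/78)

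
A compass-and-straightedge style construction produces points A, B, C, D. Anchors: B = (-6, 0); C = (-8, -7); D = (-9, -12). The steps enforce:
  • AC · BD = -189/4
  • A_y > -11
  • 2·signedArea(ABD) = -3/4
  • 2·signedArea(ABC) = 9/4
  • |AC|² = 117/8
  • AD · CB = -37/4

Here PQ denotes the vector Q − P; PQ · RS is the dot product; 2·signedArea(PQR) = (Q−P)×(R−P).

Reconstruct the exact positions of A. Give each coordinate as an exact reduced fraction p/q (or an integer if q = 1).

A = (-35/4, -43/4)

1. A_x = -35/4  [2·signedArea(ABC) = 9/4 ∩ AC · BD = -189/4]
2. A_y = -43/4  [2·signedArea(ABC) = 9/4 ∩ AC · BD = -189/4]
   → A = (-35/4, -43/4)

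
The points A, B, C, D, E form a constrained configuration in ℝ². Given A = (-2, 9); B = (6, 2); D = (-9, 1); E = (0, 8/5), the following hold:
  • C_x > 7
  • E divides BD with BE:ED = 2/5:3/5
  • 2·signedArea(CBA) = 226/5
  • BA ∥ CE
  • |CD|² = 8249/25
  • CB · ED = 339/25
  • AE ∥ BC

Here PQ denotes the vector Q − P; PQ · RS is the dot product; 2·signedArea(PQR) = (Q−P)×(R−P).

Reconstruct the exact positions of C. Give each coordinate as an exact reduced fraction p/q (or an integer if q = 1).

C = (8, -27/5)

1. C_x = 8  [BA ∥ CE ∩ AE ∥ BC]
2. C_y = -27/5  [BA ∥ CE ∩ AE ∥ BC]
   → C = (8, -27/5)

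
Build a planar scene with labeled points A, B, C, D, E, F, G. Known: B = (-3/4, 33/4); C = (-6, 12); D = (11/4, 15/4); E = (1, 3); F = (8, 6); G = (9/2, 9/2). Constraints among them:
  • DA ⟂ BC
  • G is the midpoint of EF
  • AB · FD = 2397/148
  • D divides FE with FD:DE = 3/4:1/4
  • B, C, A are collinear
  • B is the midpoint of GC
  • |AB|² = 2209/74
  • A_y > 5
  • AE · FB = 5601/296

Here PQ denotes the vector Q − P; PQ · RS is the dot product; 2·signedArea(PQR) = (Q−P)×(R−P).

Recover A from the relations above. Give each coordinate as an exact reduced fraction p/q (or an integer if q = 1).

A = (547/148, 751/148)

1. A_x = 547/148  [B, C, A are collinear ∩ DA ⟂ BC]
2. A_y = 751/148  [B, C, A are collinear ∩ DA ⟂ BC]
   → A = (547/148, 751/148)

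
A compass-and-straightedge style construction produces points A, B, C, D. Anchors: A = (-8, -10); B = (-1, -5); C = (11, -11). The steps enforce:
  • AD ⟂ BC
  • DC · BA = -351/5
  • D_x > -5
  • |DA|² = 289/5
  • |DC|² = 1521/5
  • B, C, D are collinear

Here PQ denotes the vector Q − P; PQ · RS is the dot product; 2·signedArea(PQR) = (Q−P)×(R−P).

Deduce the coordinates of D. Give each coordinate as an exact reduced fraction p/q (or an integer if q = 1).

D = (-23/5, -16/5)

1. D_x = -23/5  [B, C, D are collinear ∩ AD ⟂ BC]
2. D_y = -16/5  [B, C, D are collinear ∩ AD ⟂ BC]
   → D = (-23/5, -16/5)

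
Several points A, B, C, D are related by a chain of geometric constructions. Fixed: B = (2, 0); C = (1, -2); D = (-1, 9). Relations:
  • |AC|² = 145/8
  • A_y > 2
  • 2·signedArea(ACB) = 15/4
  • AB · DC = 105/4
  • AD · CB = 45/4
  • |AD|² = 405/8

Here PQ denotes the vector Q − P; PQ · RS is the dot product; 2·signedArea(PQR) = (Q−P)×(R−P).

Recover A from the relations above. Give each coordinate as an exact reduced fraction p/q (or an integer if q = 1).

1. A_x = 5/4  [AD · CB = 45/4 ∩ AB · DC = 105/4]
2. A_y = 9/4  [AD · CB = 45/4 ∩ AB · DC = 105/4]
   → A = (5/4, 9/4)

A = (5/4, 9/4)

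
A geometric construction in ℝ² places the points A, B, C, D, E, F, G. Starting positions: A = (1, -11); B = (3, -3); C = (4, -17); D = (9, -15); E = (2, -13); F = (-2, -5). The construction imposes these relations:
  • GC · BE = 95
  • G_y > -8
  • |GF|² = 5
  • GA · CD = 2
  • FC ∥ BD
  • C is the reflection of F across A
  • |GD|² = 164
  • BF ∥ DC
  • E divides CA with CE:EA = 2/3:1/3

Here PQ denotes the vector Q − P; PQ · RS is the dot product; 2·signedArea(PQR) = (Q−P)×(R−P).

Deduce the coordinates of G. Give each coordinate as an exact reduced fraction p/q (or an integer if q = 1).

1. G_x = -1  [GC · BE = 95 ∩ GA · CD = 2]
2. G_y = -7  [GC · BE = 95 ∩ GA · CD = 2]
   → G = (-1, -7)

G = (-1, -7)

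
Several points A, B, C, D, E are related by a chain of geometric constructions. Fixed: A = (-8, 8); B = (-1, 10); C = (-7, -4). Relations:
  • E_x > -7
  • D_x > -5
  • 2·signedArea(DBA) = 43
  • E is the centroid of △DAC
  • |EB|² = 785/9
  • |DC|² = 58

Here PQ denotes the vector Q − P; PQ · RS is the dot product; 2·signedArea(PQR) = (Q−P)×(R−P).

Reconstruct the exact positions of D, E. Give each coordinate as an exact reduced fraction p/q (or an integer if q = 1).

D = (-4, 3)
E = (-19/3, 7/3)

1. D_x = -4  [line 2·x + -7·y + 29 = 0 ∩ |DC|² = 58]
2. D_y = 3  [line 2·x + -7·y + 29 = 0 ∩ |DC|² = 58]
   → D = (-4, 3)
3. E_x = -19/3  [E is the centroid of △DAC]
4. E_y = 7/3  [E is the centroid of △DAC]
   → E = (-19/3, 7/3)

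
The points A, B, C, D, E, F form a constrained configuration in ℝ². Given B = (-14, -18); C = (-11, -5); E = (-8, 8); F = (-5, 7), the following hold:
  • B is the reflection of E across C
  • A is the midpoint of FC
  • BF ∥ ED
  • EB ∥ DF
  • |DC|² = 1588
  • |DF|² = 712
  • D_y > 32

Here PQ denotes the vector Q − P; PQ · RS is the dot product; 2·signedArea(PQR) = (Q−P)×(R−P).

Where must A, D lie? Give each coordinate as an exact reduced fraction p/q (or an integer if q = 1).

A = (-8, 1)
D = (1, 33)

1. A_x = -8  [A is the midpoint of FC]
2. A_y = 1  [A is the midpoint of FC]
   → A = (-8, 1)
3. D_x = 1  [EB ∥ DF ∩ BF ∥ ED]
4. D_y = 33  [EB ∥ DF ∩ BF ∥ ED]
   → D = (1, 33)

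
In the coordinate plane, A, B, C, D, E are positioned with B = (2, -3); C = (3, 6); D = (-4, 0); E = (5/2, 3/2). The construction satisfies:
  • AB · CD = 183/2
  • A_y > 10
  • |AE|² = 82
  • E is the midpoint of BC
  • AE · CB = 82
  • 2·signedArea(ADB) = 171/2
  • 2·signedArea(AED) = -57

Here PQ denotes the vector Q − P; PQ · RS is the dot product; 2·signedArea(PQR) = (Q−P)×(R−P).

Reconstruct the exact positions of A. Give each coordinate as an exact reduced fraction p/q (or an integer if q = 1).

1. A_x = 7/2  [AB · CD = 183/2 ∩ AE · CB = 82]
2. A_y = 21/2  [AB · CD = 183/2 ∩ AE · CB = 82]
   → A = (7/2, 21/2)

A = (7/2, 21/2)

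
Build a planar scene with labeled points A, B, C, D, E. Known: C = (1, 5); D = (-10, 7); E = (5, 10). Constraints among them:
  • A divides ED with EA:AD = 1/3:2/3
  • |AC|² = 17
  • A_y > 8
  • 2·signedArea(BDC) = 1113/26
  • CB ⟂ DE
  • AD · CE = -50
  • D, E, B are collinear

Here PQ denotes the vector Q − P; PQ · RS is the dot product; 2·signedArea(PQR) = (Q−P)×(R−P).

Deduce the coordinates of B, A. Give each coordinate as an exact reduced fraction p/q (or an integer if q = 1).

1. B_x = 5/26  [D, E, B are collinear ∩ CB ⟂ DE]
2. B_y = 235/26  [D, E, B are collinear ∩ CB ⟂ DE]
   → B = (5/26, 235/26)
3. A_x = 0  [A divides ED with EA:AD = 1/3:2/3]
4. A_y = 9  [A divides ED with EA:AD = 1/3:2/3]
   → A = (0, 9)

A = (0, 9)
B = (5/26, 235/26)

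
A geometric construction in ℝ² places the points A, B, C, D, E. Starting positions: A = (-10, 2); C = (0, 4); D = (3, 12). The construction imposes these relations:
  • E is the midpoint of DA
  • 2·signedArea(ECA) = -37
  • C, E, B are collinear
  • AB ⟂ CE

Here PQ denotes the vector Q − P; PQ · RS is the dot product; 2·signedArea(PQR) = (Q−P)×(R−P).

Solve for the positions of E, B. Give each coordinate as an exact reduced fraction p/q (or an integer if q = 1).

1. E_x = -7/2  [E is the midpoint of DA]
2. E_y = 7  [E is the midpoint of DA]
   → E = (-7/2, 7)
3. B_x = -406/85  [C, E, B are collinear ∩ AB ⟂ CE]
4. B_y = 688/85  [C, E, B are collinear ∩ AB ⟂ CE]
   → B = (-406/85, 688/85)

B = (-406/85, 688/85)
E = (-7/2, 7)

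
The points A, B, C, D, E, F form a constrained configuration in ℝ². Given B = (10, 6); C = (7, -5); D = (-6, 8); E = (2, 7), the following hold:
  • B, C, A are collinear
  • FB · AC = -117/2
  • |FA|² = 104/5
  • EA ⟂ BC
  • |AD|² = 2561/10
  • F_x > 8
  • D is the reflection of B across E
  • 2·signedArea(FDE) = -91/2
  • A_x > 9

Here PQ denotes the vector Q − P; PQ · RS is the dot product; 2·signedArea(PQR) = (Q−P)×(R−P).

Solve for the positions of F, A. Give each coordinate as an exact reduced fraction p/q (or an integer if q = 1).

A = (97/10, 49/10)
F = (17/2, 1/2)

1. A_x = 97/10  [B, C, A are collinear ∩ EA ⟂ BC]
2. A_y = 49/10  [B, C, A are collinear ∩ EA ⟂ BC]
   → A = (97/10, 49/10)
3. F_x = 17/2  [2·signedArea(FDE) = -91/2 ∩ FB · AC = -117/2]
4. F_y = 1/2  [2·signedArea(FDE) = -91/2 ∩ FB · AC = -117/2]
   → F = (17/2, 1/2)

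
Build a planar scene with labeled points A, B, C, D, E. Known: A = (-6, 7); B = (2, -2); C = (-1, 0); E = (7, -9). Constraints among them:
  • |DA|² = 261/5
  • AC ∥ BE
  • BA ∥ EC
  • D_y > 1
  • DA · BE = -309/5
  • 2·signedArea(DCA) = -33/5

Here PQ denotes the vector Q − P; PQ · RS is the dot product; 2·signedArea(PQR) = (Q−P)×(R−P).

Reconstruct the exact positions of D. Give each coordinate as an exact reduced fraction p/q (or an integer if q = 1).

1. D_x = -6/5  [2·signedArea(DCA) = -33/5 ∩ DA · BE = -309/5]
2. D_y = 8/5  [2·signedArea(DCA) = -33/5 ∩ DA · BE = -309/5]
   → D = (-6/5, 8/5)

D = (-6/5, 8/5)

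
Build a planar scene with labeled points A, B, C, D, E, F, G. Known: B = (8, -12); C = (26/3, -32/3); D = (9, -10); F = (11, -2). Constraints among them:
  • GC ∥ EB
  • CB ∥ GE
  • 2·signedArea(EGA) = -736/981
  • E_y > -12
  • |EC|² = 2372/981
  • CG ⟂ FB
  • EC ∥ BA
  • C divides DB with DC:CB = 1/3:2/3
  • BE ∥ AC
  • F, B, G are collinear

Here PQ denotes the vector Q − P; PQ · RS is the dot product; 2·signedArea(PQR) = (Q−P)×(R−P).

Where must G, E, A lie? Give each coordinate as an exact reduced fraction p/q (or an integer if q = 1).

1. G_x = 918/109  [F, B, G are collinear ∩ CG ⟂ FB]
2. G_y = -3464/327  [F, B, G are collinear ∩ CG ⟂ FB]
   → G = (918/109, -3464/327)
3. E_x = 2536/327  [GC ∥ EB ∩ CB ∥ GE]
4. E_y = -1300/109  [GC ∥ EB ∩ CB ∥ GE]
   → E = (2536/327, -1300/109)
5. A_x = 2914/327  [BE ∥ AC ∩ EC ∥ BA]
6. A_y = -3512/327  [BE ∥ AC ∩ EC ∥ BA]
   → A = (2914/327, -3512/327)

A = (2914/327, -3512/327)
E = (2536/327, -1300/109)
G = (918/109, -3464/327)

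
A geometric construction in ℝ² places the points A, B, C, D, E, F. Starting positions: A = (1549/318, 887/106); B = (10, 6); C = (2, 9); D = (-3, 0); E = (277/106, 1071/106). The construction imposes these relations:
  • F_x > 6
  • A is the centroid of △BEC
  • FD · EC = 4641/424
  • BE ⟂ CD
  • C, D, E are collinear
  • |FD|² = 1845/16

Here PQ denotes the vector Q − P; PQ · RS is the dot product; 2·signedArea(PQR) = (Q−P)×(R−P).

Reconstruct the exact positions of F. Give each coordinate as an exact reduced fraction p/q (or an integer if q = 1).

1. F_x = 27/4  [line 65/106·x + 117/106·y + -3861/424 = 0 ∩ |FD|² = 1845/16]
2. F_y = 9/2  [line 65/106·x + 117/106·y + -3861/424 = 0 ∩ |FD|² = 1845/16]
   → F = (27/4, 9/2)

F = (27/4, 9/2)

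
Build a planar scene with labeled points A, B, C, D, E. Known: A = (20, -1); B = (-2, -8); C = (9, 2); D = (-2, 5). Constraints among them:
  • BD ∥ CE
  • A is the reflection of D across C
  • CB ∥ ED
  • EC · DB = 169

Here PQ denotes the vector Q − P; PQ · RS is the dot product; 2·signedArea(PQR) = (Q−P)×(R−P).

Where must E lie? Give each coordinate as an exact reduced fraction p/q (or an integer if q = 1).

E = (9, 15)

1. E_x = 9  [CB ∥ ED ∩ BD ∥ CE]
2. E_y = 15  [CB ∥ ED ∩ BD ∥ CE]
   → E = (9, 15)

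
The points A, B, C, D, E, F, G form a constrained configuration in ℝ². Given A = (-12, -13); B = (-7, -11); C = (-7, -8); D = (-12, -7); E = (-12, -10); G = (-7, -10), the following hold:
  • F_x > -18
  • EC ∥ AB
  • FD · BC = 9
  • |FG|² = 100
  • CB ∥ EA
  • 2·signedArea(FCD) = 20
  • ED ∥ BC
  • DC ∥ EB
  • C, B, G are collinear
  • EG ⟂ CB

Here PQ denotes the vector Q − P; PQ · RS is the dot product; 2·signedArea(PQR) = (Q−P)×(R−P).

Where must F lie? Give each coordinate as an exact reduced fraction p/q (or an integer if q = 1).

1. F_x = -17  [2·signedArea(FCD) = 20 ∩ FD · BC = 9]
2. F_y = -10  [2·signedArea(FCD) = 20 ∩ FD · BC = 9]
   → F = (-17, -10)

F = (-17, -10)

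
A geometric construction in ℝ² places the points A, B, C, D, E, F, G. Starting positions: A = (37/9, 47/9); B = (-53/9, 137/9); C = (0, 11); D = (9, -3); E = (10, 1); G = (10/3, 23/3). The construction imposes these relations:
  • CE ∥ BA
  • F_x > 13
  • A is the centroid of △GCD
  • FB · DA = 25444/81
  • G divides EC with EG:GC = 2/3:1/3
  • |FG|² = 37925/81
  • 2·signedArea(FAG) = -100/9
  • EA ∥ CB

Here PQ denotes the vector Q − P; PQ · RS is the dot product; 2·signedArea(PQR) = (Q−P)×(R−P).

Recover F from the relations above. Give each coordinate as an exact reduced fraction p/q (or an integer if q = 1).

F = (125/9, -101/9)

1. F_x = 125/9  [2·signedArea(FAG) = -100/9 ∩ FB · DA = 25444/81]
2. F_y = -101/9  [2·signedArea(FAG) = -100/9 ∩ FB · DA = 25444/81]
   → F = (125/9, -101/9)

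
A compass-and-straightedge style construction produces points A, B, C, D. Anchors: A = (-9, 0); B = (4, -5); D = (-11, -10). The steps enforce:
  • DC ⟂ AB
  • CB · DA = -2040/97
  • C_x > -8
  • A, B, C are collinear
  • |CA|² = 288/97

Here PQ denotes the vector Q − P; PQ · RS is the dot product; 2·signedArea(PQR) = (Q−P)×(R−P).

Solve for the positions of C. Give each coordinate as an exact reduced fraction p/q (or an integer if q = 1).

1. C_x = -717/97  [A, B, C are collinear ∩ DC ⟂ AB]
2. C_y = -60/97  [A, B, C are collinear ∩ DC ⟂ AB]
   → C = (-717/97, -60/97)

C = (-717/97, -60/97)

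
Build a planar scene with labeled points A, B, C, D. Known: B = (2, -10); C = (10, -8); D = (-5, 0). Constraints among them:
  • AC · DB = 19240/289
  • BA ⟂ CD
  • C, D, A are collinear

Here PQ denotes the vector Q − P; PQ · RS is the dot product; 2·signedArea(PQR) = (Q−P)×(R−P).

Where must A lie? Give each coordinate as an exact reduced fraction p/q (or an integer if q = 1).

A = (1330/289, -1480/289)

1. A_x = 1330/289  [C, D, A are collinear ∩ BA ⟂ CD]
2. A_y = -1480/289  [C, D, A are collinear ∩ BA ⟂ CD]
   → A = (1330/289, -1480/289)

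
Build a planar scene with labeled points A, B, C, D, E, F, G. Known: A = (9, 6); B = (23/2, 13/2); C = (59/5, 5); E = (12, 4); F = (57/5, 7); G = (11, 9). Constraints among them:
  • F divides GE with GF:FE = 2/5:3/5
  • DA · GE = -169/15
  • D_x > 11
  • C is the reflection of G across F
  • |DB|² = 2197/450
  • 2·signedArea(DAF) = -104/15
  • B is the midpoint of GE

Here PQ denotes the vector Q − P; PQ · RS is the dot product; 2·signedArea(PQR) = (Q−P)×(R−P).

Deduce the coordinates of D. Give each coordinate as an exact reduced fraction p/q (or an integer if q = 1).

1. D_x = 179/15  [2·signedArea(DAF) = -104/15 ∩ DA · GE = -169/15]
2. D_y = 13/3  [2·signedArea(DAF) = -104/15 ∩ DA · GE = -169/15]
   → D = (179/15, 13/3)

D = (179/15, 13/3)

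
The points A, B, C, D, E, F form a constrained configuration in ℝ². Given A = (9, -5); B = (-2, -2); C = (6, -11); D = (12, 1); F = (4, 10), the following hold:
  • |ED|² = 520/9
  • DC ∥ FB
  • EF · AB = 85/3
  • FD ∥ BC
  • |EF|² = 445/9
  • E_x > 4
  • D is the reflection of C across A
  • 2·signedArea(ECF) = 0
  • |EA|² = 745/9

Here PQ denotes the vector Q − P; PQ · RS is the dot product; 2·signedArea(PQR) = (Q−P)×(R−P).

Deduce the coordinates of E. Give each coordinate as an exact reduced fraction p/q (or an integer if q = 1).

E = (14/3, 3)

1. E_x = 14/3  [2·signedArea(ECF) = 0 ∩ EF · AB = 85/3]
2. E_y = 3  [2·signedArea(ECF) = 0 ∩ EF · AB = 85/3]
   → E = (14/3, 3)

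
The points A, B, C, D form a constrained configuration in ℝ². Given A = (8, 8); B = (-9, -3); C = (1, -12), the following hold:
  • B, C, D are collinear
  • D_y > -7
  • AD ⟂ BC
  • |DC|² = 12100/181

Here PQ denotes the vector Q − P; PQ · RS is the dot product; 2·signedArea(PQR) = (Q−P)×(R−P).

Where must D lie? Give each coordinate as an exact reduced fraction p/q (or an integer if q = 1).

D = (-919/181, -1182/181)

1. D_x = -919/181  [B, C, D are collinear ∩ AD ⟂ BC]
2. D_y = -1182/181  [B, C, D are collinear ∩ AD ⟂ BC]
   → D = (-919/181, -1182/181)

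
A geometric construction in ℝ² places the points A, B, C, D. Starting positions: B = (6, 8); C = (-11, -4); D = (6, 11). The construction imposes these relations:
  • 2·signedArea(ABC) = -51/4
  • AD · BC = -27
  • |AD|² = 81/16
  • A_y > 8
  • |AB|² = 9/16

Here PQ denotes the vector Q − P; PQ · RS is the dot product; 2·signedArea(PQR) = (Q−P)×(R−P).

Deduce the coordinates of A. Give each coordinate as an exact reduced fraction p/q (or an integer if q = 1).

1. A_x = 6  [2·signedArea(ABC) = -51/4 ∩ AD · BC = -27]
2. A_y = 35/4  [2·signedArea(ABC) = -51/4 ∩ AD · BC = -27]
   → A = (6, 35/4)

A = (6, 35/4)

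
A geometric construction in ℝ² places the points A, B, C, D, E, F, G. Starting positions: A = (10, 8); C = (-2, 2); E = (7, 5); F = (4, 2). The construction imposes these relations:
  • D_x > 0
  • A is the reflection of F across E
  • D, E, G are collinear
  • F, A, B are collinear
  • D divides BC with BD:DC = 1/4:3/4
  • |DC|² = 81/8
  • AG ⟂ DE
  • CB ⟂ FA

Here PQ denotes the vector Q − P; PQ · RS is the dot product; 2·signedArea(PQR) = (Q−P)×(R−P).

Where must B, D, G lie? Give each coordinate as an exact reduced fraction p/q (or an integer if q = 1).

1. B_x = 1  [F, A, B are collinear ∩ CB ⟂ FA]
2. B_y = -1  [F, A, B are collinear ∩ CB ⟂ FA]
   → B = (1, -1)
3. D_x = 1/4  [D divides BC with BD:DC = 1/4:3/4]
4. D_y = -1/4  [D divides BC with BD:DC = 1/4:3/4]
   → D = (1/4, -1/4)
5. G_x = 671/65  [D, E, G are collinear ∩ AG ⟂ DE]
6. G_y = 493/65  [D, E, G are collinear ∩ AG ⟂ DE]
   → G = (671/65, 493/65)

B = (1, -1)
D = (1/4, -1/4)
G = (671/65, 493/65)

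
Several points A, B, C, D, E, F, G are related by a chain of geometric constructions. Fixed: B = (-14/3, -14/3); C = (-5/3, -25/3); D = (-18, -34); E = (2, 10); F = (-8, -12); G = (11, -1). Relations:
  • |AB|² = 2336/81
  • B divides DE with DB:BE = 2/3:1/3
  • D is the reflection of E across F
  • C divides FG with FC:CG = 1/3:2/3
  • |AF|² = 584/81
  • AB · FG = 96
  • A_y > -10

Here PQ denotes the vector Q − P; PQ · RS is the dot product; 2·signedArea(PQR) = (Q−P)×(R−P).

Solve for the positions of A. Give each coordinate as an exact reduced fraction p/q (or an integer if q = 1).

A = (-62/9, -86/9)

1. A_x = -62/9  [line -19·x + -11·y + -236 = 0 ∩ |AF|² = 584/81]
2. A_y = -86/9  [line -19·x + -11·y + -236 = 0 ∩ |AF|² = 584/81]
   → A = (-62/9, -86/9)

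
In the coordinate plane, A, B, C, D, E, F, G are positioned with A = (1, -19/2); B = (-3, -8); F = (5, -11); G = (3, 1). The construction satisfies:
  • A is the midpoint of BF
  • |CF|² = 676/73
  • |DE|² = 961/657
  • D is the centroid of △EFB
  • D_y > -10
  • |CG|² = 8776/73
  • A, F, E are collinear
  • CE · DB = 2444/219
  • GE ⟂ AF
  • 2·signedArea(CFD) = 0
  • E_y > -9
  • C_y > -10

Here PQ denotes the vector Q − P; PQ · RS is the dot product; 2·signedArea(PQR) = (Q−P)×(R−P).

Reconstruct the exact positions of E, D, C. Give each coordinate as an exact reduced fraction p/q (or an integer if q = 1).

C = (157/73, -725/73)
D = (95/219, -678/73)
E = (-51/73, -647/73)

1. E_x = -51/73  [A, F, E are collinear ∩ GE ⟂ AF]
2. E_y = -647/73  [A, F, E are collinear ∩ GE ⟂ AF]
   → E = (-51/73, -647/73)
3. D_x = 95/219  [D is the centroid of △EFB]
4. D_y = -678/73  [D is the centroid of △EFB]
   → D = (95/219, -678/73)
5. C_x = 157/73  [2·signedArea(CFD) = 0 ∩ CE · DB = 2444/219]
6. C_y = -725/73  [2·signedArea(CFD) = 0 ∩ CE · DB = 2444/219]
   → C = (157/73, -725/73)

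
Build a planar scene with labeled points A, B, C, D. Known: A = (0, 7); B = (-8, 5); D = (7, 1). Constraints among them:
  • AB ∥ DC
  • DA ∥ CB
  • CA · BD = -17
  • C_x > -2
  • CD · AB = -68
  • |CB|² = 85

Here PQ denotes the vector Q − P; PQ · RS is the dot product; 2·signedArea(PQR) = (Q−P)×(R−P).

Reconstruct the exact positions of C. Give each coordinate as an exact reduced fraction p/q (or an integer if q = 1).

1. C_x = -1  [DA ∥ CB ∩ AB ∥ DC]
2. C_y = -1  [DA ∥ CB ∩ AB ∥ DC]
   → C = (-1, -1)

C = (-1, -1)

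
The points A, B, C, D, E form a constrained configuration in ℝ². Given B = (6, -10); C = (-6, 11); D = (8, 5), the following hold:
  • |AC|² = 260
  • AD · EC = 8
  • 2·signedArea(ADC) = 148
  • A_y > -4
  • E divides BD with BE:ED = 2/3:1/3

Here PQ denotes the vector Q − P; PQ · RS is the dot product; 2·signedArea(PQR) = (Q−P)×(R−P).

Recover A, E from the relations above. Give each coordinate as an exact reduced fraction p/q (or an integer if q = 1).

A = (2, -3)
E = (22/3, 0)

1. E_x = 22/3  [E divides BD with BE:ED = 2/3:1/3]
2. E_y = 0  [E divides BD with BE:ED = 2/3:1/3]
   → E = (22/3, 0)
3. A_x = 2  [AD · EC = 8 ∩ 2·signedArea(ADC) = 148]
4. A_y = -3  [AD · EC = 8 ∩ 2·signedArea(ADC) = 148]
   → A = (2, -3)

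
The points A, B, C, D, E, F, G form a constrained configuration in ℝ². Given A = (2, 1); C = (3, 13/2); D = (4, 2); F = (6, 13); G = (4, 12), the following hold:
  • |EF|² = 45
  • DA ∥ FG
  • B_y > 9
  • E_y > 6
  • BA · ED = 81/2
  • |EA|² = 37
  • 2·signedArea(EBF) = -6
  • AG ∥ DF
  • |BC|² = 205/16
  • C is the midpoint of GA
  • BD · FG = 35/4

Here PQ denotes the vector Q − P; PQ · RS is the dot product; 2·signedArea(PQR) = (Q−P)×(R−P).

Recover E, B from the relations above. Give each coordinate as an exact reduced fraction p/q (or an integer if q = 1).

1. B_x = 9/2  [line 2·x + 1·y + -75/4 = 0 ∩ |BC|² = 205/16]
2. B_y = 39/4  [line 2·x + 1·y + -75/4 = 0 ∩ |BC|² = 205/16]
   → B = (9/2, 39/4)
3. E_x = 24/5  [2·signedArea(EBF) = -6 ∩ BA · ED = 81/2]
4. E_y = 32/5  [2·signedArea(EBF) = -6 ∩ BA · ED = 81/2]
   → E = (24/5, 32/5)

B = (9/2, 39/4)
E = (24/5, 32/5)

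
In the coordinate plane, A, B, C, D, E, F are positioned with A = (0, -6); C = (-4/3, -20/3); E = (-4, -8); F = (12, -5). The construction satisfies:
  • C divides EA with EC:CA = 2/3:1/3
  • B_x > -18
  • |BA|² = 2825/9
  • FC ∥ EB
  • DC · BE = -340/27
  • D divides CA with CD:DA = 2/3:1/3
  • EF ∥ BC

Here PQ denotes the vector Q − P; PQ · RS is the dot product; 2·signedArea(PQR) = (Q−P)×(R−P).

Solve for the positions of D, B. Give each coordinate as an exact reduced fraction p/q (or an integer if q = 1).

B = (-52/3, -29/3)
D = (-4/9, -56/9)

1. D_x = -4/9  [D divides CA with CD:DA = 2/3:1/3]
2. D_y = -56/9  [D divides CA with CD:DA = 2/3:1/3]
   → D = (-4/9, -56/9)
3. B_x = -52/3  [EF ∥ BC ∩ FC ∥ EB]
4. B_y = -29/3  [EF ∥ BC ∩ FC ∥ EB]
   → B = (-52/3, -29/3)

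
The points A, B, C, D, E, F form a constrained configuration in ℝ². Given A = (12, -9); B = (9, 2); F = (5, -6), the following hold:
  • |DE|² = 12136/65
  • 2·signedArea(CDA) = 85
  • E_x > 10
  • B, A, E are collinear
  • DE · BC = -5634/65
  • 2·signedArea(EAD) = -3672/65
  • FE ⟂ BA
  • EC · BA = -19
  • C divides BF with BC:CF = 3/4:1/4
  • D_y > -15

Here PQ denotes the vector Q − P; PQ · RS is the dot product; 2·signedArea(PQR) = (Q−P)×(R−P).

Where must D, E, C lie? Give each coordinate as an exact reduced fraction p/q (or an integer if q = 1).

1. E_x = 699/65  [B, A, E are collinear ∩ FE ⟂ BA]
2. E_y = -288/65  [B, A, E are collinear ∩ FE ⟂ BA]
   → E = (699/65, -288/65)
3. C_x = 6  [C divides BF with BC:CF = 3/4:1/4]
4. C_y = -4  [C divides BF with BC:CF = 3/4:1/4]
   → C = (6, -4)
5. D_x = 1  [DE · BC = -5634/65 ∩ 2·signedArea(EAD) = -3672/65]
6. D_y = -14  [DE · BC = -5634/65 ∩ 2·signedArea(EAD) = -3672/65]
   → D = (1, -14)

C = (6, -4)
D = (1, -14)
E = (699/65, -288/65)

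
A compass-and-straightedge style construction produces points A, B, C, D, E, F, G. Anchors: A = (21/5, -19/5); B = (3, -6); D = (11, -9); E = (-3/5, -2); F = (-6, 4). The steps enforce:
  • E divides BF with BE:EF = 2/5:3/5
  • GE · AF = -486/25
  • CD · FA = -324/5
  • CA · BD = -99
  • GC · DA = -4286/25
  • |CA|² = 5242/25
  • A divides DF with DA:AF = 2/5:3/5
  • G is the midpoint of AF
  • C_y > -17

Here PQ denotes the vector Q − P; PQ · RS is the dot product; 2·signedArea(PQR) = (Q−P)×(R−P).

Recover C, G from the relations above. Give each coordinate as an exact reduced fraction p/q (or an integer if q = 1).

C = (12, -16)
G = (-9/10, 1/10)

1. C_x = 12  [CA · BD = -99 ∩ CD · FA = -324/5]
2. C_y = -16  [CA · BD = -99 ∩ CD · FA = -324/5]
   → C = (12, -16)
3. G_x = -9/10  [G is the midpoint of AF]
4. G_y = 1/10  [G is the midpoint of AF]
   → G = (-9/10, 1/10)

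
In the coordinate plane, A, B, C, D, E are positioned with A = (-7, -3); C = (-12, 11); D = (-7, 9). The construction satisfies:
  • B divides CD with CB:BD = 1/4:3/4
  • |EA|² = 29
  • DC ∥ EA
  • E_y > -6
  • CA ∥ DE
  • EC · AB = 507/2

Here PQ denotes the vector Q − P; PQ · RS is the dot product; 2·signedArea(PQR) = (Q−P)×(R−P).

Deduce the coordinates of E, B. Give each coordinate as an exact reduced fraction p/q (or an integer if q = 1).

B = (-43/4, 21/2)
E = (-2, -5)

1. E_x = -2  [DC ∥ EA ∩ CA ∥ DE]
2. E_y = -5  [DC ∥ EA ∩ CA ∥ DE]
   → E = (-2, -5)
3. B_x = -43/4  [B divides CD with CB:BD = 1/4:3/4]
4. B_y = 21/2  [B divides CD with CB:BD = 1/4:3/4]
   → B = (-43/4, 21/2)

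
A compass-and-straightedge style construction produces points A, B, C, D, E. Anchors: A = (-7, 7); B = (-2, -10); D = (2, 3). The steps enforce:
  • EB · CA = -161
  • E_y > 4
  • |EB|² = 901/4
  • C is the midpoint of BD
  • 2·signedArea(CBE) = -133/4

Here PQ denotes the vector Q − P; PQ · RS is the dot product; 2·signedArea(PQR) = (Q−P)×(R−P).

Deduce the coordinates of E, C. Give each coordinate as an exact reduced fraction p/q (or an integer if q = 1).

1. C_x = 0  [C is the midpoint of BD]
2. C_y = -7/2  [C is the midpoint of BD]
   → C = (0, -7/2)
3. E_x = -5/2  [EB · CA = -161 ∩ 2·signedArea(CBE) = -133/4]
4. E_y = 5  [EB · CA = -161 ∩ 2·signedArea(CBE) = -133/4]
   → E = (-5/2, 5)

C = (0, -7/2)
E = (-5/2, 5)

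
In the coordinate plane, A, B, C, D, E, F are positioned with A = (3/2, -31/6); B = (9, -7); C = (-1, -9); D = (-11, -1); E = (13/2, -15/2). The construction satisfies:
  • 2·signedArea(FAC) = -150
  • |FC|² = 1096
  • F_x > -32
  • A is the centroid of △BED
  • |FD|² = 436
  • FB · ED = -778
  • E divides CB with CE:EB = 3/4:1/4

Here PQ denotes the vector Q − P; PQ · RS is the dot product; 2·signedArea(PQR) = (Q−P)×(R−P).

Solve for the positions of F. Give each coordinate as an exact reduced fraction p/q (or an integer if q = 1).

1. F_x = -31  [FB · ED = -778 ∩ 2·signedArea(FAC) = -150]
2. F_y = 5  [FB · ED = -778 ∩ 2·signedArea(FAC) = -150]
   → F = (-31, 5)

F = (-31, 5)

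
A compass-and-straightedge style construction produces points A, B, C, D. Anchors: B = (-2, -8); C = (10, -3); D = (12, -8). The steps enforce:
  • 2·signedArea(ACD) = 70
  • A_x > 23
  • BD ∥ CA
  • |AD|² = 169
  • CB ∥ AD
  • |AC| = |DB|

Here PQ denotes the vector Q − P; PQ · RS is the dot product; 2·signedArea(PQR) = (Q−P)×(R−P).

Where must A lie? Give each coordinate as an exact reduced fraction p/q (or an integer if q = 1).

A = (24, -3)

1. A_x = 24  [CB ∥ AD ∩ BD ∥ CA]
2. A_y = -3  [CB ∥ AD ∩ BD ∥ CA]
   → A = (24, -3)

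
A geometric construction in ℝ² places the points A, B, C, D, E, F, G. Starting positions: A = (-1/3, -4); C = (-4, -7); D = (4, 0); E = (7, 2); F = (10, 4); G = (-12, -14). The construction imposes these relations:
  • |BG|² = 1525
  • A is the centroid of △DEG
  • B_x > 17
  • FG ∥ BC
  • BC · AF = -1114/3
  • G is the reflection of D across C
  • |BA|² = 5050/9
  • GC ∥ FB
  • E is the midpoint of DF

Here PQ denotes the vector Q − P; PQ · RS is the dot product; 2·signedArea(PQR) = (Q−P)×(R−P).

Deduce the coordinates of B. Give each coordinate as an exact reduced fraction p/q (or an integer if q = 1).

B = (18, 11)

1. B_x = 18  [FG ∥ BC ∩ GC ∥ FB]
2. B_y = 11  [FG ∥ BC ∩ GC ∥ FB]
   → B = (18, 11)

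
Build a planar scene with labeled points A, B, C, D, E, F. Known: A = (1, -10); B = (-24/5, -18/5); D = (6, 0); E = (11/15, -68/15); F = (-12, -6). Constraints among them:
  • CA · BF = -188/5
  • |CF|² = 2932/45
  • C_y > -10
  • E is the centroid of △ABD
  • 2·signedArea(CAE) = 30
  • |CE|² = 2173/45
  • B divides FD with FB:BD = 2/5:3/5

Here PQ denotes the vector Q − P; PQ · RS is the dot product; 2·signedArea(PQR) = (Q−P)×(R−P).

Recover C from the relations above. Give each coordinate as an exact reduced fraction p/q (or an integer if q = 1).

1. C_x = -68/15  [CA · BF = -188/5 ∩ 2·signedArea(CAE) = 30]
2. C_y = -136/15  [CA · BF = -188/5 ∩ 2·signedArea(CAE) = 30]
   → C = (-68/15, -136/15)

C = (-68/15, -136/15)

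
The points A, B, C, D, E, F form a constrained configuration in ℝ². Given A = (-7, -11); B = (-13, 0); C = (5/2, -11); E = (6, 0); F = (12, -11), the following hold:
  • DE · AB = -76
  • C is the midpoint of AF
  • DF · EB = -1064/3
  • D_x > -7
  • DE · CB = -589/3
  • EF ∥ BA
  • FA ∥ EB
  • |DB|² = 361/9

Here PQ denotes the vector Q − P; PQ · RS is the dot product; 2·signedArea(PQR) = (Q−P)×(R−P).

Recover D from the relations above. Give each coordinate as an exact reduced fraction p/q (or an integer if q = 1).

1. D_x = -20/3  [DE · CB = -589/3 ∩ DE · AB = -76]
2. D_y = 0  [DE · CB = -589/3 ∩ DE · AB = -76]
   → D = (-20/3, 0)

D = (-20/3, 0)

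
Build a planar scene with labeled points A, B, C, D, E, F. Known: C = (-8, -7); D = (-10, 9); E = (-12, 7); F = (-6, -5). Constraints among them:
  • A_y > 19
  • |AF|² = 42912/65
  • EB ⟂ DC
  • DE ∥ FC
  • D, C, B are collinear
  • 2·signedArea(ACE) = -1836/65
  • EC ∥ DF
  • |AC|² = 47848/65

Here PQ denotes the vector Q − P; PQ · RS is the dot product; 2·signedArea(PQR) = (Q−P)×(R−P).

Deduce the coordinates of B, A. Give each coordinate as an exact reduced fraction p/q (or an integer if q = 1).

1. B_x = -636/65  [D, C, B are collinear ∩ EB ⟂ DC]
2. B_y = 473/65  [D, C, B are collinear ∩ EB ⟂ DC]
   → B = (-636/65, 473/65)
3. A_x = -882/65  [line -14·x + -4·y + -7264/65 = 0 ∩ |AF|² = 42912/65]
4. A_y = 1271/65  [line -14·x + -4·y + -7264/65 = 0 ∩ |AF|² = 42912/65]
   → A = (-882/65, 1271/65)

A = (-882/65, 1271/65)
B = (-636/65, 473/65)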